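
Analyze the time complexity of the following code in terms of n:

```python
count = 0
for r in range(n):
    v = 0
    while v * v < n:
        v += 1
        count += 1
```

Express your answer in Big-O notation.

Each loop level contributes: n × √n. Multiplying the contributions gives O(n√n).

Answer: O(n√n)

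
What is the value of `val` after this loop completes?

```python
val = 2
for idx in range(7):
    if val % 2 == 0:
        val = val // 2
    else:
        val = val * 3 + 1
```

Collatz-style transformation from 2
`val` takes the values: 2 → 1 → 4 → 2 → 1 → 4 → 2 → 1

Answer: 1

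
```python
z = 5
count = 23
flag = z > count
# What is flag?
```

Trace:
`z = 5` → z = 5
`count = 23` → count = 23
`flag = z > count` → flag = False
So flag = False

Answer: False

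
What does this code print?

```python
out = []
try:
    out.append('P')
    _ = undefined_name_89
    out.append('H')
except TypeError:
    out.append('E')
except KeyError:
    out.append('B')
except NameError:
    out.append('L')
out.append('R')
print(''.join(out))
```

Execution trace: 'P' (try body) → 'L' (except NameError) → 'R' (after the try/except). Output: PLR

Answer: PLR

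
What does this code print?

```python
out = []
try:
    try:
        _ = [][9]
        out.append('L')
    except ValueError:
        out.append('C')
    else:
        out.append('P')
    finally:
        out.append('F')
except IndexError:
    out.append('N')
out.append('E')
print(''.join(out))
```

Execution trace: 'F' (finally) → 'N' (outer except IndexError) → 'E' (after the try/except). Output: FNE

Answer: FNE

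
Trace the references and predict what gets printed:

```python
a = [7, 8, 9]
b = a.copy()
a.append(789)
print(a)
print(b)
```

Key concept: list.copy() creates independent copy.
Step by step:
`a = [7, 8, 9]` → a = [7, 8, 9]
`b = a.copy()` → b = [7, 8, 9]
`a.append(789)` → a = [7, 8, 9, 789]
`print(a)` → prints [7, 8, 9, 789]
`print(b)` → prints [7, 8, 9]

Answer:
[7, 8, 9, 789]
[7, 8, 9]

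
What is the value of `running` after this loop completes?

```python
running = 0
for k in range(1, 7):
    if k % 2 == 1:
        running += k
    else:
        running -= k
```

Add odd, subtract even
`running` takes the values: 0 → 1 → -1 → 2 → -2 → 3 → -3

Answer: -3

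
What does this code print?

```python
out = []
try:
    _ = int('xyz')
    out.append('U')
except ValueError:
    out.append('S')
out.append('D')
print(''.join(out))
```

Execution trace: 'S' (except ValueError) → 'D' (after the try/except). Output: SD

Answer: SD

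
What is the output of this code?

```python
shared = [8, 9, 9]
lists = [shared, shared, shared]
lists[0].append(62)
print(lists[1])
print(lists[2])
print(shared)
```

Key concept: list of same reference.
Step by step:
`shared = [8, 9, 9]` → shared = [8, 9, 9]
`lists = [shared, shared, shared]` → lists = [[8, 9, 9], [8, 9, 9], [8, 9, 9]]
`lists[0].append(62)` → shared = [8, 9, 9, 62]; lists = [[8, 9, 9, 62], [8, 9, 9, 62], [8, 9, 9, 62]]
`print(lists[1])` → prints [8, 9, 9, 62]
`print(lists[2])` → prints [8, 9, 9, 62]
`print(shared)` → prints [8, 9, 9, 62]

Answer:
[8, 9, 9, 62]
[8, 9, 9, 62]
[8, 9, 9, 62]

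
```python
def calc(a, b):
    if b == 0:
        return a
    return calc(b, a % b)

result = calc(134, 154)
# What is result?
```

calc(134, 154) -> calc(154, 134) -> calc(134, 20) -> calc(20, 14) -> calc(14, 6) -> calc(6, 2) -> calc(2, 0) -> 2

Answer: 2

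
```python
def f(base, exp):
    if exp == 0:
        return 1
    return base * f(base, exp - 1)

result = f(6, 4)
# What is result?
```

f(6, 4) = 6 * 6 * 6 * 6 = 1296

Answer: 1296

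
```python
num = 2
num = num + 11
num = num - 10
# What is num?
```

Trace:
`num = 2` → num = 2
`num = num + 11` → num = 13
`num = num - 10` → num = 3
So num = 3

Answer: 3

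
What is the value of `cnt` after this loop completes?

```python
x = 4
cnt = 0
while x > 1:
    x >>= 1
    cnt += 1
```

Count right shifts until 1
`cnt` takes the values: 0 → 1 → 2

Answer: 2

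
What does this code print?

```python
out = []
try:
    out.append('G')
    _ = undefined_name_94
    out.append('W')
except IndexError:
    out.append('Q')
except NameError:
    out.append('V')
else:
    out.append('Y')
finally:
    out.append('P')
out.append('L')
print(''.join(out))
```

Execution trace: 'G' (try body) → 'V' (except NameError) → 'P' (finally) → 'L' (after the try/except). Output: GVPL

Answer: GVPL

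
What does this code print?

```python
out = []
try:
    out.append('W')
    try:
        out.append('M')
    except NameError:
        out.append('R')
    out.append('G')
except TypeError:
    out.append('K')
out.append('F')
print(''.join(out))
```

Execution trace: 'W' (try body) → 'M' (inner try body, no exception) → 'G' (try body, no exception) → 'F' (after the try/except). Output: WMGF

Answer: WMGF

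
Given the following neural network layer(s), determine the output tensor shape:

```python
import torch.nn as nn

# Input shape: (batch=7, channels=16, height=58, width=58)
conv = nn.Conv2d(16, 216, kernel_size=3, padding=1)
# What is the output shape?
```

Input: (7, 16, 58, 58) -> Output: (7, 216, 58, 58)

Answer: (7, 216, 58, 58)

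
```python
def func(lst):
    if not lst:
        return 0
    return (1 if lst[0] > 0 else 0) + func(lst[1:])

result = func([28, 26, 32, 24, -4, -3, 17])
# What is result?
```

Count of positive elements in [28, 26, 32, 24, -4, -3, 17] = 5

Answer: 5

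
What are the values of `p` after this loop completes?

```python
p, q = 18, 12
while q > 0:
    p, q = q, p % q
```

GCD of 18 and 12
`p` takes the values: 18 → 12 → 6

Answer: 6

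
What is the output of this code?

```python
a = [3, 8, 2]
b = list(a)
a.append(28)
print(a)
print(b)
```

Key concept: list() constructor creates copy.
Step by step:
`a = [3, 8, 2]` → a = [3, 8, 2]
`b = list(a)` → b = [3, 8, 2]
`a.append(28)` → a = [3, 8, 2, 28]
`print(a)` → prints [3, 8, 2, 28]
`print(b)` → prints [3, 8, 2]

Answer:
[3, 8, 2, 28]
[3, 8, 2]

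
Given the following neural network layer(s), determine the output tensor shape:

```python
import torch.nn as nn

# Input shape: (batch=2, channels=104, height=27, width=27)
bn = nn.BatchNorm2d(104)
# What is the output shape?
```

Input: (2, 104, 27, 27) -> Output: (2, 104, 27, 27)

Answer: (2, 104, 27, 27)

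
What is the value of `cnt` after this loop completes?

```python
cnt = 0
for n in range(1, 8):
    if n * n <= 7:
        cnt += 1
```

Count numbers where n² ≤ 7
`cnt` takes the values: 0 → 1 → 2

Answer: 2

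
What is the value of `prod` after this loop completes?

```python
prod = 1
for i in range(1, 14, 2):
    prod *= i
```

Product of 1, 3, 5, ... up to 13
`prod` takes the values: 1 → 3 → 15 → 105 → 945 → 10395 → 135135

Answer: 135135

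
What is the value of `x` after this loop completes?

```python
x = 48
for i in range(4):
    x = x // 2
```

Halve 4 times: 48 // 2^4 = 3
`x` takes the values: 48 → 24 → 12 → 6 → 3

Answer: 3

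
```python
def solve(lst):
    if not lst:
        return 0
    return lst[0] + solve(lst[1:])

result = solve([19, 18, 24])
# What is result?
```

19 + 18 + 24 + 0 = 61

Answer: 61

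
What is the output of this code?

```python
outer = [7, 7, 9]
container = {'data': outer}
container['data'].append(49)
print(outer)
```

Key concept: dict holds reference to list.
Step by step:
`outer = [7, 7, 9]` → outer = [7, 7, 9]
`container = {'data': outer}` → container = {'data': [7, 7, 9]}
`container['data'].append(49)` → outer = [7, 7, 9, 49]; container = {'data': [7, 7, 9, 49]}
`print(outer)` → prints [7, 7, 9, 49]

Answer: [7, 7, 9, 49]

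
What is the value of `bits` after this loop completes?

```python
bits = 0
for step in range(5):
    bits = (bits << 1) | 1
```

Build 5 consecutive 1-bits: 0b11111
`bits` takes the values: 0 → 1 → 3 → 7 → 15 → 31

Answer: 31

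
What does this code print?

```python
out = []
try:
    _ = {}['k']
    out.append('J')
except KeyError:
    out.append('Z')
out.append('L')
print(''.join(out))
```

Execution trace: 'Z' (except KeyError) → 'L' (after the try/except). Output: ZL

Answer: ZL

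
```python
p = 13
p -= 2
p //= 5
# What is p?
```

Trace:
`p = 13` → p = 13
`p -= 2` → p = 11
`p //= 5` → p = 2
So p = 2

Answer: 2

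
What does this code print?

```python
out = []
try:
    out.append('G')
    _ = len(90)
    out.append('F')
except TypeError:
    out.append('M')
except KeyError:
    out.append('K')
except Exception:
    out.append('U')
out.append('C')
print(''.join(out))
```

Execution trace: 'G' (try body) → 'M' (except TypeError) → 'C' (after the try/except). Output: GMC

Answer: GMC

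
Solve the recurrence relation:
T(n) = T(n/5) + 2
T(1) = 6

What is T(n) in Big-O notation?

Each step divides n by 5 and adds 2. After log_5(n) steps we reach T(1)=6. So T(n) = 2·log_5(n) + 6 = O(log n).

Answer: O(log n)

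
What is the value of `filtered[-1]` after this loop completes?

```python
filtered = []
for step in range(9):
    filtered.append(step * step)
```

Last element of squares 0 to 8
`filtered` takes the values: [] → [0] → [0, 1] → [0, 1, 4] → [0, 1, 4, 9] → [0, 1, 4, 9, 16] → [0, 1, 4, 9, 16, 25] → [0, 1, 4, 9, 16, 25, 36] → [0, 1, 4, 9, 16, 25, 36, 49] → [0, 1, 4, 9, 16, 25, 36, 49, 64]
So `filtered[-1]` = 64

Answer: 64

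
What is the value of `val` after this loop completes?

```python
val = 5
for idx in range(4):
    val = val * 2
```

Multiply by 2, 4 times: 5 * 2^4 = 80
`val` takes the values: 5 → 10 → 20 → 40 → 80

Answer: 80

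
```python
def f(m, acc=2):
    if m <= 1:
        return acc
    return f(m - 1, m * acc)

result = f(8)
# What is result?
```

Accumulator trace (n, acc): (8, 2) -> (7, 16) -> (6, 112) -> (5, 672) -> (4, 3360) -> (3, 13440) -> (2, 40320) -> (1, 80640) -> return 80640

Answer: 80640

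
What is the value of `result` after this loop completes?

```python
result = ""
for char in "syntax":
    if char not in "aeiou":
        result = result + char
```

Remove vowels from 'syntax'
`result` takes the values: "" → "s" → "sy" → "syn" → "synt" → "syntx"

Answer: "syntx"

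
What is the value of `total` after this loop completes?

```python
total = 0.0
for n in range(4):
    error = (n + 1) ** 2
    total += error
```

Sum of squared losses 1² + 2² + ... + 4²
`total` takes the values: 0.0 → 1.0 → 5.0 → 14.0 → 30.0

Answer: 30.0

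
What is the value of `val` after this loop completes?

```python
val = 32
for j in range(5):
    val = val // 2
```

Halve 5 times: 32 // 2^5 = 1
`val` takes the values: 32 → 16 → 8 → 4 → 2 → 1

Answer: 1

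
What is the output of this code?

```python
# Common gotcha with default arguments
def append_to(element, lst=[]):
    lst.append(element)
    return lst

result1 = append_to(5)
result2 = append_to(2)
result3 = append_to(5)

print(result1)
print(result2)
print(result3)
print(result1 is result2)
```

Key concept: mutable default argument gotcha.
Step by step:
`result1 = append_to(5)` → result1 = [5]
`result2 = append_to(2)` → result1 = [5, 2] (same object as result2); result2 = [5, 2] (same object as result1)
`result3 = append_to(5)` → result1 = [5, 2, 5] (same object as result2, result3); result2 = [5, 2, 5] (same object as result1, result3); result3 = [5, 2, 5] (same object as result1, result2)
`print(result1)` → prints [5, 2, 5]
`print(result2)` → prints [5, 2, 5]
`print(result3)` → prints [5, 2, 5]
`print(result1 is result2)` → prints True

Answer:
[5, 2, 5]
[5, 2, 5]
[5, 2, 5]
True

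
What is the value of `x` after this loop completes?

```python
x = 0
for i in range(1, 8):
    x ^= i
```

XOR of 1 to 7
`x` takes the values: 0 → 1 → 3 → 0 → 4 → 1 → 7 → 0

Answer: 0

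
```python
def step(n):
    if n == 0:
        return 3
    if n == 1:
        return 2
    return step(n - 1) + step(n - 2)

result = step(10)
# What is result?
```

Build up from base cases: step(0)=3, step(1)=2, step(2)=5, step(3)=7, step(4)=12, step(5)=19, step(6)=31, ..., step(10)=212

Answer: 212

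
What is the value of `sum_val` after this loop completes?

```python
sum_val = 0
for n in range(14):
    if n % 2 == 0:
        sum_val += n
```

Sum of even numbers 0 to 13
`sum_val` takes the values: 0 → 2 → 6 → 12 → 20 → 30 → 42

Answer: 42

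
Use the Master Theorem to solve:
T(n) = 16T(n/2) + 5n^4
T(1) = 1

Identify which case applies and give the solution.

a=16, b=2, f(n)=5n^4. log_2(16) = 4. Since c=4 = 4, Case 2 applies: T(n) = Θ(n^log_b(a) · log n) = O(n^4 log n).

Answer: O(n^4 log n) - Case 2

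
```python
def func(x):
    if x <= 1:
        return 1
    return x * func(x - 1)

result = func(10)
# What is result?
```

func(10) = 10 * 9 * 8 * 7 * 6 * 5 * 4 * 3 * 2 * 1 = 3628800

Answer: 3628800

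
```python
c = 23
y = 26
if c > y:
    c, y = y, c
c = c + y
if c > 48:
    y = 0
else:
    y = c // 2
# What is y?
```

Trace:
`c = 23` → c = 23
`y = 26` → y = 26
`if c > y: ...` → c > y is False → no variable changes
`c = c + y` → c = 49
`if c > 48: ...` → c > 48 is True → y = 0
So y = 0

Answer: 0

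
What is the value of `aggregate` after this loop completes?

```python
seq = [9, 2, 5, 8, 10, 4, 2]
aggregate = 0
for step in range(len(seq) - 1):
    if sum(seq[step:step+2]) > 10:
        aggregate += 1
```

Count windows with sum > 10
`aggregate` takes the values: 0 → 1 → 2 → 3 → 4

Answer: 4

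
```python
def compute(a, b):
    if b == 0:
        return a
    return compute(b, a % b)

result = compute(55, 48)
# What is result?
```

compute(55, 48) -> compute(48, 7) -> compute(7, 6) -> compute(6, 1) -> compute(1, 0) -> 1

Answer: 1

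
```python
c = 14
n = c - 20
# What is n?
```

Trace:
`c = 14` → c = 14
`n = c - 20` → n = -6
So n = -6

Answer: -6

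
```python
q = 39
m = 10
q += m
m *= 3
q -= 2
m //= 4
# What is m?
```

Trace:
`q = 39` → q = 39
`m = 10` → m = 10
`q += m` → q = 49
`m *= 3` → m = 30
`q -= 2` → q = 47
`m //= 4` → m = 7
So m = 7

Answer: 7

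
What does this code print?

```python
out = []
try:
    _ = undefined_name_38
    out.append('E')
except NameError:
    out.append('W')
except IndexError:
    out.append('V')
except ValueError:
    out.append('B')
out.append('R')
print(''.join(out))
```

Execution trace: 'W' (except NameError) → 'R' (after the try/except). Output: WR

Answer: WR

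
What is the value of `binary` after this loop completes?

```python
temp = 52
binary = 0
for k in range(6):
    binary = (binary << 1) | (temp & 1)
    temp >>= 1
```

Reverse lowest 6 bits of 52
`binary` takes the values: 0 → 1 → 2 → 5 → 11

Answer: 11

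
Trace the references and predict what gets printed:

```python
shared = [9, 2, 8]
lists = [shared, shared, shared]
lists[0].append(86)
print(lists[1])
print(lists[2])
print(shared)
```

Key concept: list of same reference.
Step by step:
`shared = [9, 2, 8]` → shared = [9, 2, 8]
`lists = [shared, shared, shared]` → lists = [[9, 2, 8], [9, 2, 8], [9, 2, 8]]
`lists[0].append(86)` → shared = [9, 2, 8, 86]; lists = [[9, 2, 8, 86], [9, 2, 8, 86], [9, 2, 8, 86]]
`print(lists[1])` → prints [9, 2, 8, 86]
`print(lists[2])` → prints [9, 2, 8, 86]
`print(shared)` → prints [9, 2, 8, 86]

Answer:
[9, 2, 8, 86]
[9, 2, 8, 86]
[9, 2, 8, 86]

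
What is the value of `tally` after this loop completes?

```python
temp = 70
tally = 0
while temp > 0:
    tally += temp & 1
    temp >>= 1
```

Count set bits in 70 (binary: 0b1000110)
`tally` takes the values: 0 → 1 → 2 → 3

Answer: 3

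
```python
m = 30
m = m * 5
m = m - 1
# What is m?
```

Trace:
`m = 30` → m = 30
`m = m * 5` → m = 150
`m = m - 1` → m = 149
So m = 149

Answer: 149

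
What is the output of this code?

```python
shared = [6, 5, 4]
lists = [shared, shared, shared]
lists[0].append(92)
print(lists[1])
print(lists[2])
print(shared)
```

Key concept: list of same reference.
Step by step:
`shared = [6, 5, 4]` → shared = [6, 5, 4]
`lists = [shared, shared, shared]` → lists = [[6, 5, 4], [6, 5, 4], [6, 5, 4]]
`lists[0].append(92)` → shared = [6, 5, 4, 92]; lists = [[6, 5, 4, 92], [6, 5, 4, 92], [6, 5, 4, 92]]
`print(lists[1])` → prints [6, 5, 4, 92]
`print(lists[2])` → prints [6, 5, 4, 92]
`print(shared)` → prints [6, 5, 4, 92]

Answer:
[6, 5, 4, 92]
[6, 5, 4, 92]
[6, 5, 4, 92]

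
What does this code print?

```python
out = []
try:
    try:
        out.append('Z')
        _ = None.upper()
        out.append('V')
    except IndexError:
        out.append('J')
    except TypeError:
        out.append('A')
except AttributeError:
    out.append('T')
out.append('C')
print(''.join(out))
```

Execution trace: 'Z' (try body) → 'T' (outer except AttributeError) → 'C' (after the try/except). Output: ZTC

Answer: ZTC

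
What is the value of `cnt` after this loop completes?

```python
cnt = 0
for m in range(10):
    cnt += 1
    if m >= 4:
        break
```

Loop breaks when m reaches 4, cnt is 5
`cnt` takes the values: 0 → 1 → 2 → 3 → 4 → 5

Answer: 5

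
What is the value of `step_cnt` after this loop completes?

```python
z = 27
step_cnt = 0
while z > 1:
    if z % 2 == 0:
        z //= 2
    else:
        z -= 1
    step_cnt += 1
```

Steps to reduce 27 to 1
`step_cnt` takes the values: 0 → 1 → 2 → 3 → 4 → 5 → 6 → 7

Answer: 7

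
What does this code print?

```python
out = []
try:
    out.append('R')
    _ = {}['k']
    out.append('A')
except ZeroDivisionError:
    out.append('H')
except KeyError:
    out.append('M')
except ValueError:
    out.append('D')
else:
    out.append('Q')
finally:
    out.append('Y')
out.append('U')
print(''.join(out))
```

Execution trace: 'R' (try body) → 'M' (except KeyError) → 'Y' (finally) → 'U' (after the try/except). Output: RMYU

Answer: RMYU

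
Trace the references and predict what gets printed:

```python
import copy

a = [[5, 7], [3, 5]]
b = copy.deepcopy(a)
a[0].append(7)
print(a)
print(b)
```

Key concept: deep copy is fully independent.
Step by step:
`a = [[5, 7], [3, 5]]` → a = [[5, 7], [3, 5]]
`b = copy.deepcopy(a)` → b = [[5, 7], [3, 5]]
`a[0].append(7)` → a = [[5, 7, 7], [3, 5]]
`print(a)` → prints [[5, 7, 7], [3, 5]]
`print(b)` → prints [[5, 7], [3, 5]]

Answer:
[[5, 7, 7], [3, 5]]
[[5, 7], [3, 5]]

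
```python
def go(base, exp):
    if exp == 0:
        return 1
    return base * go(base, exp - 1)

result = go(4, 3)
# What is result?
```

go(4, 3) = 4 * 4 * 4 = 64

Answer: 64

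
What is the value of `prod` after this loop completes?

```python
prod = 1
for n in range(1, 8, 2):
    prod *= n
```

Product of 1, 3, 5, ... up to 7
`prod` takes the values: 1 → 3 → 15 → 105

Answer: 105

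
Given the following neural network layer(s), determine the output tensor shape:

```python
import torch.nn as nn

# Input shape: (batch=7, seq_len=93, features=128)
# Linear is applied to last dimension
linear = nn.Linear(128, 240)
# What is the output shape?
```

Input: (7, 93, 128) -> Output: (7, 93, 240)

Answer: (7, 93, 240)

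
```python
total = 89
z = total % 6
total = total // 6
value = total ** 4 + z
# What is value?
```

Trace:
`total = 89` → total = 89
`z = total % 6` → z = 5
`total = total // 6` → total = 14
`value = total ** 4 + z` → value = 38421
So value = 38421

Answer: 38421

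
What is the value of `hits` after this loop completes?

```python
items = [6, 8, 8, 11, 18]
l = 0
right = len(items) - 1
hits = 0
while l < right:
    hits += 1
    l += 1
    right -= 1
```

Iterations until pointers meet (list length 5)
`hits` takes the values: 0 → 1 → 2

Answer: 2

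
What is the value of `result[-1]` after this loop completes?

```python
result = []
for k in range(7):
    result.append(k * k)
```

Last element of squares 0 to 6
`result` takes the values: [] → [0] → [0, 1] → [0, 1, 4] → [0, 1, 4, 9] → [0, 1, 4, 9, 16] → [0, 1, 4, 9, 16, 25] → [0, 1, 4, 9, 16, 25, 36]
So `result[-1]` = 36

Answer: 36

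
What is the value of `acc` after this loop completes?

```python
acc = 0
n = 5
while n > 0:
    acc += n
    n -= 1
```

Sum 5 down to 1
`acc` takes the values: 0 → 5 → 9 → 12 → 14 → 15

Answer: 15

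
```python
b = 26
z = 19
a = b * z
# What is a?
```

Trace:
`b = 26` → b = 26
`z = 19` → z = 19
`a = b * z` → a = 494
So a = 494

Answer: 494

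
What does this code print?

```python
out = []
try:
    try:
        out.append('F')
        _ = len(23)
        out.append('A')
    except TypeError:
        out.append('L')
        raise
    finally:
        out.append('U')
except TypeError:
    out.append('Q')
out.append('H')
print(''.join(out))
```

Execution trace: 'F' (inner try body) → 'L' (inner except TypeError) → 'U' (inner finally) → 'Q' (outer except TypeError) → 'H' (after the try/except). Output: FLUQH

Answer: FLUQH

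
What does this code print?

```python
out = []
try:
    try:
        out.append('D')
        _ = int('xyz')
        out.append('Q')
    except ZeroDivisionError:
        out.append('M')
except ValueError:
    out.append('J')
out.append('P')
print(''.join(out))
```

Execution trace: 'D' (inner try body) → 'J' (outer except ValueError) → 'P' (after the try/except). Output: DJP

Answer: DJP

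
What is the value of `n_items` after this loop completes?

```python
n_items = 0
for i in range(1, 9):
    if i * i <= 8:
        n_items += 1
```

Count numbers where i² ≤ 8
`n_items` takes the values: 0 → 1 → 2

Answer: 2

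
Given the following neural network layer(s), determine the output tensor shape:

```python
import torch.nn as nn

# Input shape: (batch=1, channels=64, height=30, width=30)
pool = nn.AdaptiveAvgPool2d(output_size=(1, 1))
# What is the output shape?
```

Input: (1, 64, 30, 30) -> Output: (1, 64, 1, 1)

Answer: (1, 64, 1, 1)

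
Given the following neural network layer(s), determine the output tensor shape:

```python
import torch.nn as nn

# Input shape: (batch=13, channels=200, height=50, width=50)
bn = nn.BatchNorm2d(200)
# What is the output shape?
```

Input: (13, 200, 50, 50) -> Output: (13, 200, 50, 50)

Answer: (13, 200, 50, 50)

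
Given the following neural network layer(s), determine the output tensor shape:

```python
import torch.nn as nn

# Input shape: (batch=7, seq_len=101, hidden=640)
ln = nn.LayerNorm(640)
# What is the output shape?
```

Input: (7, 101, 640) -> Output: (7, 101, 640)

Answer: (7, 101, 640)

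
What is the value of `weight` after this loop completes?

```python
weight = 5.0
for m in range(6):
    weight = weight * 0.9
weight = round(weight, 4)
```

Exponential decay: 5.0 * 0.9^6
`weight` takes the values: 5.0 → 4.5 → 4.05 → 3.645 → 3.2805 → 2.95245 → 2.657205 → 2.6572

Answer: 2.6572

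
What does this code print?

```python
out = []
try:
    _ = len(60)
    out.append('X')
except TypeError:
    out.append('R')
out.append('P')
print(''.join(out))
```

Execution trace: 'R' (except TypeError) → 'P' (after the try/except). Output: RP

Answer: RP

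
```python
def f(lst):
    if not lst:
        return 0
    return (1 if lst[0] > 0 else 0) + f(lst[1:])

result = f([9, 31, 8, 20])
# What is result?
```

Count of positive elements in [9, 31, 8, 20] = 4

Answer: 4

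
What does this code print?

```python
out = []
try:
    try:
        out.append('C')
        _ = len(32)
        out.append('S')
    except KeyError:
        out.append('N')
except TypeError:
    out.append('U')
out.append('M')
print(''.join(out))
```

Execution trace: 'C' (inner try body) → 'U' (outer except TypeError) → 'M' (after the try/except). Output: CUM

Answer: CUM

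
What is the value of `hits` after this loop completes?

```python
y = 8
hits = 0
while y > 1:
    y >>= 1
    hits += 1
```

Count right shifts until 1
`hits` takes the values: 0 → 1 → 2 → 3

Answer: 3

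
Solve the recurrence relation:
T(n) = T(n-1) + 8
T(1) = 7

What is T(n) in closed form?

Unrolling: T(n) = T(1) + 8·(n-1) = 7 + 8(n-1) = 8n - 1.

Answer: T(n) = 8n - 1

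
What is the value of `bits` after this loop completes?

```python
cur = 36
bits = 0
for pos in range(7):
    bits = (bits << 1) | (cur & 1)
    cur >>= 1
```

Reverse lowest 7 bits of 36
`bits` takes the values: 0 → 1 → 2 → 4 → 9 → 18

Answer: 18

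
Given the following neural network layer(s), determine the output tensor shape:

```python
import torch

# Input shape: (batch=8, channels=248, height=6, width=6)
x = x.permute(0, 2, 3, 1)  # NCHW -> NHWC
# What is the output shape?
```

Input: (8, 248, 6, 6) -> Output: (8, 6, 6, 248)

Answer: (8, 6, 6, 248)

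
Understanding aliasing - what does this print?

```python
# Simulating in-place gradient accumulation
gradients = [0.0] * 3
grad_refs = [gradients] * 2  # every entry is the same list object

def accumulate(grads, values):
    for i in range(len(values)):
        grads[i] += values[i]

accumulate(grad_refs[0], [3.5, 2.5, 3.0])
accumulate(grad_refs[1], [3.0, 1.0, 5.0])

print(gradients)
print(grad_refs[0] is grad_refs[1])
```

Key concept: gradient accumulation aliasing.
Step by step:
`gradients = [0.0] * 3` → gradients = [0.0, 0.0, 0.0]
`grad_refs = [gradients] * 2` → grad_refs = [[0.0, 0.0, 0.0], [0.0, 0.0, 0.0]]
`accumulate(grad_refs[0], [3.5, 2.5, 3.0])` → gradients = [3.5, 2.5, 3.0]; grad_refs = [[3.5, 2.5, 3.0], [3.5, 2.5, 3.0]]
`accumulate(grad_refs[1], [3.0, 1.0, 5.0])` → gradients = [6.5, 3.5, 8.0]; grad_refs = [[6.5, 3.5, 8.0], [6.5, 3.5, 8.0]]
`print(gradients)` → prints [6.5, 3.5, 8.0]
`print(grad_refs[0] is grad_refs[1])` → prints True

Answer:
[6.5, 3.5, 8.0]
True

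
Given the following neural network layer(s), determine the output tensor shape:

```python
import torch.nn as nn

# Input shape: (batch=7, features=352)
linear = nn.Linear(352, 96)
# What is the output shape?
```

Input: (7, 352) -> Output: (7, 96)

Answer: (7, 96)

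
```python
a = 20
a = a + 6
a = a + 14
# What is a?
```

Trace:
`a = 20` → a = 20
`a = a + 6` → a = 26
`a = a + 14` → a = 40
So a = 40

Answer: 40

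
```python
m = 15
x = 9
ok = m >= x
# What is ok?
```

Trace:
`m = 15` → m = 15
`x = 9` → x = 9
`ok = m >= x` → ok = True
So ok = True

Answer: True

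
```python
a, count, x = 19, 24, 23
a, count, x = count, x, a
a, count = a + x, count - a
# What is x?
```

Trace:
`a, count, x = 19, 24, 23` → a = 19; count = 24; x = 23
`a, count, x = count, x, a` → a = 24; count = 23; x = 19
`a, count = a + x, count - a` → a = 43; count = -1
So x = 19

Answer: 19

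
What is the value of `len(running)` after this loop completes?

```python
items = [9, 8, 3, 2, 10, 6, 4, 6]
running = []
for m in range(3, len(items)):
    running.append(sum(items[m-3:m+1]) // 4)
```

Number of 4-element averages
`running` takes the values: [] → [5] → [5, 5] → [5, 5, 5] → [5, 5, 5, 5] → [5, 5, 5, 5, 6]
So `len(running)` = 5

Answer: 5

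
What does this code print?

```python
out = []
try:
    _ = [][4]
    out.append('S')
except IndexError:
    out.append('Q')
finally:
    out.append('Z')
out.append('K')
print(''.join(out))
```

Execution trace: 'Q' (except IndexError) → 'Z' (finally) → 'K' (after the try/except). Output: QZK

Answer: QZK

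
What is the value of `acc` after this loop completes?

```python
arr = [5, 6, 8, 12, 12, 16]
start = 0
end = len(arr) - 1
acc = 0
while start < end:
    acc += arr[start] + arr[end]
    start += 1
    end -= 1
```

Sum of pairs from ends
`acc` takes the values: 0 → 21 → 39 → 59

Answer: 59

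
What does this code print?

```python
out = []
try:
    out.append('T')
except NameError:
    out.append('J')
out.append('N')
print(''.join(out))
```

Execution trace: 'T' (try body, no exception) → 'N' (after the try/except). Output: TN

Answer: TN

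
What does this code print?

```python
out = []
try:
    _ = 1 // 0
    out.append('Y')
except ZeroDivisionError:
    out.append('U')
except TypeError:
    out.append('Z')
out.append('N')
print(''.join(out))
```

Execution trace: 'U' (except ZeroDivisionError) → 'N' (after the try/except). Output: UN

Answer: UN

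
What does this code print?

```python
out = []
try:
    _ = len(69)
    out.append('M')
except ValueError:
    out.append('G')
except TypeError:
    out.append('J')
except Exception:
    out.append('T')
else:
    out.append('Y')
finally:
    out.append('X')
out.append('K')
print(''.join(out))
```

Execution trace: 'J' (except TypeError) → 'X' (finally) → 'K' (after the try/except). Output: JXK

Answer: JXK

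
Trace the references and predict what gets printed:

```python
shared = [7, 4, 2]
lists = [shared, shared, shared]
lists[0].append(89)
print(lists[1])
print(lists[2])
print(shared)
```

Key concept: list of same reference.
Step by step:
`shared = [7, 4, 2]` → shared = [7, 4, 2]
`lists = [shared, shared, shared]` → lists = [[7, 4, 2], [7, 4, 2], [7, 4, 2]]
`lists[0].append(89)` → shared = [7, 4, 2, 89]; lists = [[7, 4, 2, 89], [7, 4, 2, 89], [7, 4, 2, 89]]
`print(lists[1])` → prints [7, 4, 2, 89]
`print(lists[2])` → prints [7, 4, 2, 89]
`print(shared)` → prints [7, 4, 2, 89]

Answer:
[7, 4, 2, 89]
[7, 4, 2, 89]
[7, 4, 2, 89]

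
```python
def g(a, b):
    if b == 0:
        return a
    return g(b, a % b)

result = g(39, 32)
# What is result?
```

g(39, 32) -> g(32, 7) -> g(7, 4) -> g(4, 3) -> g(3, 1) -> g(1, 0) -> 1

Answer: 1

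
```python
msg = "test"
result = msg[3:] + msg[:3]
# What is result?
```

Trace:
`msg = "test"` → msg = 'test'
`result = msg[3:] + msg[:3]` → result = 'ttes'
So result = 'ttes'

Answer: 'ttes'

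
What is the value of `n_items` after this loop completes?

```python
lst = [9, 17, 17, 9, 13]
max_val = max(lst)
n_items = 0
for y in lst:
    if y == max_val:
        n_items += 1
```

Count of max value 17 in [9, 17, 17, 9, 13]
`n_items` takes the values: 0 → 1 → 2

Answer: 2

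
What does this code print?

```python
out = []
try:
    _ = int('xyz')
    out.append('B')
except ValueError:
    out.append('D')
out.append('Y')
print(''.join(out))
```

Execution trace: 'D' (except ValueError) → 'Y' (after the try/except). Output: DY

Answer: DY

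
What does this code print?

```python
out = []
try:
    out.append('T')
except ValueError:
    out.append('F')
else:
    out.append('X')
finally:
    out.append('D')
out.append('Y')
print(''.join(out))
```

Execution trace: 'T' (try body, no exception) → 'X' (else) → 'D' (finally) → 'Y' (after the try/except). Output: TXDY

Answer: TXDY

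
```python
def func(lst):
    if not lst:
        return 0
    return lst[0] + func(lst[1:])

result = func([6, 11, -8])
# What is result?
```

6 + 11 + (-8) + 0 = 9

Answer: 9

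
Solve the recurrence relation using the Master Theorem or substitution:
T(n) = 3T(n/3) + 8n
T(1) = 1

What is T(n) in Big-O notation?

By Master Theorem: a=3, b=3, f(n)=8n. Since log_3(3) = 1 and f(n) = Θ(n^1), Case 2 applies. T(n) = O(n log n).

Answer: O(n log n)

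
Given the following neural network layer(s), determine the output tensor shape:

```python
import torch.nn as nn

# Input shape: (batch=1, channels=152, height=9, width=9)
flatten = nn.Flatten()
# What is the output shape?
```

Input: (1, 152, 9, 9) -> Output: (1, 12312)

Answer: (1, 12312)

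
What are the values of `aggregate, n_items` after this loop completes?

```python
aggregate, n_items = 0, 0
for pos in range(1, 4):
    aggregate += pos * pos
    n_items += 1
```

Sum of squares and count
`aggregate, n_items` takes the values: (0, 0) → (1, 0) → (1, 1) → (5, 1) → (5, 2) → (14, 2) → (14, 3)

Answer: 14, 3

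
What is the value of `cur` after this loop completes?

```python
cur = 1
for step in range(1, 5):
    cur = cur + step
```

Start at 1, add 1 through 4
`cur` takes the values: 1 → 2 → 4 → 7 → 11

Answer: 11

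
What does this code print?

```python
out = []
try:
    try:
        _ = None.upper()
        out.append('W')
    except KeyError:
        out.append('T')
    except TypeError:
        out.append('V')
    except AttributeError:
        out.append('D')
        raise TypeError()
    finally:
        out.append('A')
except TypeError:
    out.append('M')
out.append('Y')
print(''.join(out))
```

Execution trace: 'D' (inner except AttributeError) → 'A' (inner finally) → 'M' (outer except TypeError) → 'Y' (after the try/except). Output: DAMY

Answer: DAMY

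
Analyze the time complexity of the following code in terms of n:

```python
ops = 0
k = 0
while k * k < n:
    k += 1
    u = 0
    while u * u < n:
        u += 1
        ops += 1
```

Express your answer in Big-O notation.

Each loop level contributes: √n × √n. Multiplying the contributions gives O(n).

Answer: O(n)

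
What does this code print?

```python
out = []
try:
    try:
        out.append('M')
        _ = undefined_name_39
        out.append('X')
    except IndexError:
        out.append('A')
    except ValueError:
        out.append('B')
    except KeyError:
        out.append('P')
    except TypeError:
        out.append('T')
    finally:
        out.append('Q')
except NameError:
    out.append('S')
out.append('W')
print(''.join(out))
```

Execution trace: 'M' (try body) → 'Q' (finally) → 'S' (outer except NameError) → 'W' (after the try/except). Output: MQSW

Answer: MQSW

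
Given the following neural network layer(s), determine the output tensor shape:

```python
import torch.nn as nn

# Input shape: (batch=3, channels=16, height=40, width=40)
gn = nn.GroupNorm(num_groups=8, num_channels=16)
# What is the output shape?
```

Input: (3, 16, 40, 40) -> Output: (3, 16, 40, 40)

Answer: (3, 16, 40, 40)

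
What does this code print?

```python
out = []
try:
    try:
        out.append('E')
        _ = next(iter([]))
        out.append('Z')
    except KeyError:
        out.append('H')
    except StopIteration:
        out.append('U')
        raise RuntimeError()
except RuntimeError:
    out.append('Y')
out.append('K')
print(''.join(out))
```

Execution trace: 'E' (inner try body) → 'U' (inner except StopIteration) → 'Y' (outer except RuntimeError) → 'K' (after the try/except). Output: EUYK

Answer: EUYK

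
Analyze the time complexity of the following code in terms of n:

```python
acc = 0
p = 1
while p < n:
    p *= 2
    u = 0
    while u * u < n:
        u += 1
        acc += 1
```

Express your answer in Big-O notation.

Each loop level contributes: log n × √n. Multiplying the contributions gives O(√n log n).

Answer: O(√n log n)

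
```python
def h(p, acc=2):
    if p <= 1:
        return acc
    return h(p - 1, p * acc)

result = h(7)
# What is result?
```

Accumulator trace (n, acc): (7, 2) -> (6, 14) -> (5, 84) -> (4, 420) -> (3, 1680) -> (2, 5040) -> (1, 10080) -> return 10080

Answer: 10080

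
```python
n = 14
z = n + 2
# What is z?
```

Trace:
`n = 14` → n = 14
`z = n + 2` → z = 16
So z = 16

Answer: 16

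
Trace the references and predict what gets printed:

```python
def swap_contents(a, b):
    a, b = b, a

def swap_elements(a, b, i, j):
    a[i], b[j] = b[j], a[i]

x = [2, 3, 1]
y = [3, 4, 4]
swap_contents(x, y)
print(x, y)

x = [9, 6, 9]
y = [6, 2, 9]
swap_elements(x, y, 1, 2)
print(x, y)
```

Key concept: parameter rebinding vs mutation.
Step by step:
`x = [2, 3, 1]` → x = [2, 3, 1]
`y = [3, 4, 4]` → y = [3, 4, 4]
`swap_contents(x, y)` → no visible change to tracked variables
`print(x, y)` → prints [2, 3, 1] [3, 4, 4]
`x = [9, 6, 9]` → x = [9, 6, 9]
`y = [6, 2, 9]` → y = [6, 2, 9]
`swap_elements(x, y, 1, 2)` → x = [9, 9, 9]; y = [6, 2, 6]
`print(x, y)` → prints [9, 9, 9] [6, 2, 6]

Answer:
[2, 3, 1] [3, 4, 4]
[9, 9, 9] [6, 2, 6]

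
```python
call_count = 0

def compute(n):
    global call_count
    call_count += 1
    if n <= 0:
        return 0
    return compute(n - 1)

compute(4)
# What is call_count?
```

Linear recursion stepping by 1: 5 calls from n=4 down to ≤0.

Answer: 5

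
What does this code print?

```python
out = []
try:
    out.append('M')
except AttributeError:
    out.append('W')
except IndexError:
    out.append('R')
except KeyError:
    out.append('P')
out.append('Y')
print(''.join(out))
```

Execution trace: 'M' (try body, no exception) → 'Y' (after the try/except). Output: MY

Answer: MY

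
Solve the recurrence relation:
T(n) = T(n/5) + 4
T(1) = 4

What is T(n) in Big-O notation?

Each step divides n by 5 and adds 4. After log_5(n) steps we reach T(1)=4. So T(n) = 4·log_5(n) + 4 = O(log n).

Answer: O(log n)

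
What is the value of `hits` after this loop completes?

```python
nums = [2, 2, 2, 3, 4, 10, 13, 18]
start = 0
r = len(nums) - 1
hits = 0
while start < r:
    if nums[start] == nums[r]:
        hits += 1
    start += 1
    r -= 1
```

Count matching pairs from ends
`hits` takes the values: 0

Answer: 0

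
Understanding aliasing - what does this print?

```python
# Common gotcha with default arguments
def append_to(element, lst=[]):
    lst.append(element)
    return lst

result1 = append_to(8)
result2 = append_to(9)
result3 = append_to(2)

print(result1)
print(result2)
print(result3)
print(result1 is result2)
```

Key concept: mutable default argument gotcha.
Step by step:
`result1 = append_to(8)` → result1 = [8]
`result2 = append_to(9)` → result1 = [8, 9] (same object as result2); result2 = [8, 9] (same object as result1)
`result3 = append_to(2)` → result1 = [8, 9, 2] (same object as result2, result3); result2 = [8, 9, 2] (same object as result1, result3); result3 = [8, 9, 2] (same object as result1, result2)
`print(result1)` → prints [8, 9, 2]
`print(result2)` → prints [8, 9, 2]
`print(result3)` → prints [8, 9, 2]
`print(result1 is result2)` → prints True

Answer:
[8, 9, 2]
[8, 9, 2]
[8, 9, 2]
True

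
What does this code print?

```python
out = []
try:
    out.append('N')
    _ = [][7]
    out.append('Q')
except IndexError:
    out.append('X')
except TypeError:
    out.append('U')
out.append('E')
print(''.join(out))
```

Execution trace: 'N' (try body) → 'X' (except IndexError) → 'E' (after the try/except). Output: NXE

Answer: NXE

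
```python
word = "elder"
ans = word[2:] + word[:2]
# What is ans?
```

Trace:
`word = "elder"` → word = 'elder'
`ans = word[2:] + word[:2]` → ans = 'derel'
So ans = 'derel'

Answer: 'derel'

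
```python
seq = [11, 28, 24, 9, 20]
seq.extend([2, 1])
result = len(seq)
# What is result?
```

Trace:
`seq = [11, 28, 24, 9, 20]` → seq = [11, 28, 24, 9, 20]
`seq.extend([2, 1])` → seq = [11, 28, 24, 9, 20, 2, 1]
`result = len(seq)` → result = 7
So result = 7

Answer: 7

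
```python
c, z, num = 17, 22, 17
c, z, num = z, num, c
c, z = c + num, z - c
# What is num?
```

Trace:
`c, z, num = 17, 22, 17` → c = 17; z = 22; num = 17
`c, z, num = z, num, c` → c = 22; z = 17; num = 17
`c, z = c + num, z - c` → c = 39; z = -5
So num = 17

Answer: 17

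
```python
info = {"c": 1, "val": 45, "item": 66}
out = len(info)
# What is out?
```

Trace:
`info = {"c": 1, "val": 45, "item": 66}` → info = {'c': 1, 'val': 45, 'item': 66}
`out = len(info)` → out = 3
So out = 3

Answer: 3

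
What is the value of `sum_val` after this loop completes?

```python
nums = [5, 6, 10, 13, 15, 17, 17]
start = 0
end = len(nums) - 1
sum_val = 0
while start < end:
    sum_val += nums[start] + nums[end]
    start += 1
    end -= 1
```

Sum of pairs from ends
`sum_val` takes the values: 0 → 22 → 45 → 70

Answer: 70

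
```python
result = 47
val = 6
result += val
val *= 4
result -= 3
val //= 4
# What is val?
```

Trace:
`result = 47` → result = 47
`val = 6` → val = 6
`result += val` → result = 53
`val *= 4` → val = 24
`result -= 3` → result = 50
`val //= 4` → val = 6
So val = 6

Answer: 6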